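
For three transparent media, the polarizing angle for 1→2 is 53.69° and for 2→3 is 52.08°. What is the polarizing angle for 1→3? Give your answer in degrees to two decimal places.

θ_B ≈ 60.21°

n₂/n₁ = tan 53.69° = 1.3608 and n₃/n₂ = tan 52.08° = 1.2836.
So n₃/n₁ = (n₂/n₁)(n₃/n₂) = 1.3608 × 1.2836 = 1.7468.
θ_B(1→3) = arctan(1.7468) = 60.21°.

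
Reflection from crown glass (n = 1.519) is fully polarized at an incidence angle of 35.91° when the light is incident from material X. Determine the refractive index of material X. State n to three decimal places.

At the polarizing angle, tan θ_B = n₂/n₁ with n₁ on the incident side (material X) and n₂ on the transmitted side (crown glass).
n₁ = n₂ / tan θ_B = 1.519 / tan 35.91° = 2.098.

n ≈ 2.098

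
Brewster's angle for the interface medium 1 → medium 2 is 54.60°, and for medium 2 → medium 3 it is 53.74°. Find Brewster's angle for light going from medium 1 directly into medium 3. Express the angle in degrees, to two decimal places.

tan θ_B(1→2) = n₂/n₁ = tan 54.60° = 1.4071.
tan θ_B(2→3) = n₃/n₂ = tan 53.74° = 1.3633.
Multiplying, n₃/n₁ = 1.4071 × 1.3633 = 1.9184, and θ_B(1→3) = arctan 1.9184 = 62.47°.

θ_B ≈ 62.47°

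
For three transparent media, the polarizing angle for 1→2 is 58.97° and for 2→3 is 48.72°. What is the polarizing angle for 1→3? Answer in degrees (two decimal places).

θ_B ≈ 62.16°

Each Brewster angle gives a ratio: n₂/n₁ = tan 58.97° = 1.6623, n₃/n₂ = tan 48.72° = 1.1391.
n₃/n₁ = 1.8935. Then tan θ_B(1→3) = n₃/n₁, so θ_B(1→3) = arctan(1.8935) = 62.16°.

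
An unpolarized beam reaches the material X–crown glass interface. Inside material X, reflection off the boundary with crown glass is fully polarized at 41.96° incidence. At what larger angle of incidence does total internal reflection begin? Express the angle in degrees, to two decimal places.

tan θ_B = n₂/n₁ = tan 41.96° = 0.8991.
Total internal reflection: sin θ_c = n₂/n₁ = 0.8991.
θ_c = arcsin(0.8991) = 64.05°.

θ_c ≈ 64.05°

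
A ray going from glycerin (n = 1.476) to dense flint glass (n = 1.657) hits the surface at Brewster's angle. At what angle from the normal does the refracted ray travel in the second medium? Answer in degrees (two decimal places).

θ_t ≈ 41.69°

First find Brewster's angle: tan θ_B = 1.657/1.476 = 1.1226, giving θ_B = 48.31°.
The refracted ray is perpendicular to the reflected ray, so θ_t = 90° − θ_B = 41.69°.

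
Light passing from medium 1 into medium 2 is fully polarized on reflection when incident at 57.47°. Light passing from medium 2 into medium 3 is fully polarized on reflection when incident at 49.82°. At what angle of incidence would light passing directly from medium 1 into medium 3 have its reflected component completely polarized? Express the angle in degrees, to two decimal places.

tan θ_B(1→2) = n₂/n₁ = tan 57.47° = 1.5679.
tan θ_B(2→3) = n₃/n₂ = tan 49.82° = 1.1842.
So n₃/n₁ = (n₂/n₁)(n₃/n₂) = 1.5679 × 1.1842 = 1.8566.
θ_B(1→3) = arctan(1.8566) = 61.69°.

θ_B ≈ 61.69°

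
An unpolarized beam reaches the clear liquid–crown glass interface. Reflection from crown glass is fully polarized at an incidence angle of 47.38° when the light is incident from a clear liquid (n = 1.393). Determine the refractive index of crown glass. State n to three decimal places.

n ≈ 1.514

Brewster's law: tan θ_B = n₂/n₁ (light incident in a clear liquid, refracted into crown glass).
n₂ = n₁ tan θ_B = 1.393 × tan 47.38° = 1.514.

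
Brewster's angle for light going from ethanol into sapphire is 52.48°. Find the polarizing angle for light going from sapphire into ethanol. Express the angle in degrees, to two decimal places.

θ_B' ≈ 37.52°

tan θ_B' = n₁/n₂ = 1/tan θ_B, so θ_B' = 90° − θ_B.
θ_B' = 90° − 52.48° = 37.52°.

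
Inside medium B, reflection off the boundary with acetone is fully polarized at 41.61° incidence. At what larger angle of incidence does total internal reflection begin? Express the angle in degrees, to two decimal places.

n₂/n₁ = tan 41.61° = 0.8882; the critical angle satisfies sin θ_c = n₂/n₁.
θ_c = arcsin(0.8882) = 62.64°.

θ_c ≈ 62.64°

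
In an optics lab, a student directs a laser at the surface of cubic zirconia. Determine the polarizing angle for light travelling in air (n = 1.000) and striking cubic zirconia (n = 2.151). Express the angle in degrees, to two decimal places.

The reflected p-component vanishes when tan θ_B = n₂/n₁.
tan θ_B = n₂/n₁ = 2.151/1.000 = 2.1510. Taking the arctangent, θ_B = 65.07°.

θ_B ≈ 65.07°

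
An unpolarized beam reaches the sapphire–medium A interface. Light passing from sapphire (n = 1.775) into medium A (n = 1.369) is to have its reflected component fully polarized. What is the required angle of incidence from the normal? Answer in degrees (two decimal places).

θ_B ≈ 37.64°

tan θ_B = n₂/n₁ = 1.369/1.775 = 0.7713.
So θ_B = arctan 0.7713 = 37.64°.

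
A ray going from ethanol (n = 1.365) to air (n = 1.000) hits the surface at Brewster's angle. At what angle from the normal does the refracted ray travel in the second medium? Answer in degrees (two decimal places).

tan θ_B = n₂/n₁ = 1.000/1.365 = 0.7326, so θ_B = 36.23°.
The refracted ray is perpendicular to the reflected ray, so θ_t = 90° − θ_B = 53.77°.

θ_t ≈ 53.77°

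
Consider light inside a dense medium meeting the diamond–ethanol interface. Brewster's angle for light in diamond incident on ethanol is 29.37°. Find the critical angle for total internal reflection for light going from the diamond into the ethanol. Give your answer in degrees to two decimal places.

θ_c ≈ 34.25°

tan θ_B = n₂/n₁ = tan 29.37° = 0.5628.
Total internal reflection: sin θ_c = n₂/n₁ = 0.5628.
θ_c = arcsin(0.5628) = 34.25°.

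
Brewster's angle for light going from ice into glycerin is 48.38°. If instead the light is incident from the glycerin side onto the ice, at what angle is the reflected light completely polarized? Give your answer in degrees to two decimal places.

θ_B' ≈ 41.62°

tan θ_B' = n₁/n₂ = 1/tan θ_B, so θ_B' = 90° − θ_B.
θ_B' = 90° − 48.38° = 41.62°.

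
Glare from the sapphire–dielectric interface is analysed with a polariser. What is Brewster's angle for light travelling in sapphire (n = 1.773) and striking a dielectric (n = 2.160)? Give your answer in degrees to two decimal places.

θ_B ≈ 50.62°

Here n₂/n₁ = 2.160/1.773 = 1.2183, and Brewster's law gives tan θ_B = n₂/n₁. Taking the arctangent, θ_B = 50.62°.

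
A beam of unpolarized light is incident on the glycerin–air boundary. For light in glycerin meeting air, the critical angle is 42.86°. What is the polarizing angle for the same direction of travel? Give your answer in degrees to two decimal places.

At the critical angle sin θ_c = n₂/n₁, giving n₂/n₁ = sin 42.86° = 0.6802.
Then tan θ_B = n₂/n₁ = 0.6802, so θ_B = arctan 0.6802 = 34.22°.

θ_B ≈ 34.22°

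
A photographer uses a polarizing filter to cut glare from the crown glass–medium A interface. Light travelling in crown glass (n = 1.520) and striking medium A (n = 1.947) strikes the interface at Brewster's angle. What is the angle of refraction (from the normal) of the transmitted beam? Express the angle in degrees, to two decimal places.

tan θ_B = n₂/n₁ = 1.947/1.520 = 1.2809, so θ_B = 52.02°.
At Brewster's angle the reflected and refracted rays are perpendicular, so θ_t = 90° − θ_B = 90° − 52.02° = 37.98°.

θ_t ≈ 37.98°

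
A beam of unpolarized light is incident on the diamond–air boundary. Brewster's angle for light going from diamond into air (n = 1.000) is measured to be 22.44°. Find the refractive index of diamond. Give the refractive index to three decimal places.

Brewster's law: tan θ_B = n₂/n₁ (light incident in diamond, refracted into air).
n₁ = n₂ / tan θ_B = 1.000 / tan 22.44° = 2.421.

n ≈ 2.421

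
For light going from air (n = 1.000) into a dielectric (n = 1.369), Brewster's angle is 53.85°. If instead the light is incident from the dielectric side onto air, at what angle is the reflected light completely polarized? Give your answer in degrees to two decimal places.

Reversing the direction swaps n₁ and n₂, so tan θ_B' = 1/tan θ_B and θ_B' = 90° − θ_B.
Hence θ_B' = 90° − 53.85° = 36.15°.

θ_B' ≈ 36.15°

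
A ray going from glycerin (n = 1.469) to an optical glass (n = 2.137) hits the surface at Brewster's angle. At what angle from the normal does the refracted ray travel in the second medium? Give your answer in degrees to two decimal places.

θ_t ≈ 34.51°

First find Brewster's angle: tan θ_B = 2.137/1.469 = 1.4547, giving θ_B = 55.49°.
At Brewster's angle the reflected and refracted rays are perpendicular, so θ_t = 90° − θ_B = 90° − 55.49° = 34.51°.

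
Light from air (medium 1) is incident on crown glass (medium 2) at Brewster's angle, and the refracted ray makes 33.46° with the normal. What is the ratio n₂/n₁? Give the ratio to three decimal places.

n₂/n₁ ≈ 1.513

At Brewster incidence θ_B = 90° − θ_t = 90° − 33.46° = 56.54°.
Then n₂/n₁ = tan θ_B = tan 56.54° = 1.513.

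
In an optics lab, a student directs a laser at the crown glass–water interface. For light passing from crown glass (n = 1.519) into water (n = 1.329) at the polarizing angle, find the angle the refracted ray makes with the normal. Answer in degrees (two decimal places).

First find Brewster's angle: tan θ_B = 1.329/1.519 = 0.8749, giving θ_B = 41.18°.
Since θ_B + θ_t = 90° at Brewster incidence, θ_t = 90° − 41.18° = 48.82°.

θ_t ≈ 48.82°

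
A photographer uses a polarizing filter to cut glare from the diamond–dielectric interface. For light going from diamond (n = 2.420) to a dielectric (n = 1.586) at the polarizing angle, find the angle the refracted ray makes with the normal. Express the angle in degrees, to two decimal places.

First find Brewster's angle: tan θ_B = 1.586/2.420 = 0.6554, giving θ_B = 33.24°.
Since θ_B + θ_t = 90° at Brewster incidence, θ_t = 90° − 33.24° = 56.76°.

θ_t ≈ 56.76°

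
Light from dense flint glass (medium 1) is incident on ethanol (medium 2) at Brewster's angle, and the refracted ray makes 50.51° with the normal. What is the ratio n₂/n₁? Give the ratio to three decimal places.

n₂/n₁ ≈ 0.824

θ_B + θ_t = 90°, so θ_B = 90° − 50.51° = 39.49°.
Then n₂/n₁ = tan θ_B = tan 39.49° = 0.824.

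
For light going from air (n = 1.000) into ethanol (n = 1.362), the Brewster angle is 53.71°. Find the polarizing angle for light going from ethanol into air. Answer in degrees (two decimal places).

The two Brewster angles are complementary: θ_B' = 90° − θ_B = 90° − 53.71° = 36.29°.

θ_B' ≈ 36.29°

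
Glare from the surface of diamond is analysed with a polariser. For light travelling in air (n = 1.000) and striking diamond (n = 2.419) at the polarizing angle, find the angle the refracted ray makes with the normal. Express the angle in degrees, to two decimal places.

θ_t ≈ 22.46°

First find Brewster's angle: tan θ_B = 2.419/1.000 = 2.4190, giving θ_B = 67.54°.
The refracted ray is perpendicular to the reflected ray, so θ_t = 90° − θ_B = 22.46°.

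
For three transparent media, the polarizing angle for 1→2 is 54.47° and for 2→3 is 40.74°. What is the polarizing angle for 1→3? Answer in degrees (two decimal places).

tan θ_B(1→2) = n₂/n₁ = tan 54.47° = 1.4004.
tan θ_B(2→3) = n₃/n₂ = tan 40.74° = 0.8614.
So n₃/n₁ = (n₂/n₁)(n₃/n₂) = 1.4004 × 0.8614 = 1.2062.
θ_B(1→3) = arctan(1.2062) = 50.34°.

θ_B ≈ 50.34°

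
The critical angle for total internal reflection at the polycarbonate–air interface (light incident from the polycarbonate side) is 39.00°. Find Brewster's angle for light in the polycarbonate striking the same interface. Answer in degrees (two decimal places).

sin θ_c = n₂/n₁, so n₂/n₁ = sin 39.00° = 0.6293.
Brewster: tan θ_B = n₂/n₁ = 0.6293.
θ_B = arctan(0.6293) = 32.18°.

θ_B ≈ 32.18°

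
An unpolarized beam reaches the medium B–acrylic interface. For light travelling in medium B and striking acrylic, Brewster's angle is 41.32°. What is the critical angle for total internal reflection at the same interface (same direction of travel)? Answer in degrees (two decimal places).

From Brewster, n₂/n₁ = tan θ_B = tan 41.32° = 0.8791.
Then sin θ_c = n₂/n₁ = 0.8791, so θ_c = arcsin 0.8791 = 61.54°.

θ_c ≈ 61.54°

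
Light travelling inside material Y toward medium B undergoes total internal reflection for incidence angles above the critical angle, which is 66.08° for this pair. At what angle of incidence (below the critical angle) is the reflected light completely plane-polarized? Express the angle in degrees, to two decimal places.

At the critical angle sin θ_c = n₂/n₁, giving n₂/n₁ = sin 66.08° = 0.9141.
Then tan θ_B = n₂/n₁ = 0.9141, so θ_B = arctan 0.9141 = 42.43°.

θ_B ≈ 42.43°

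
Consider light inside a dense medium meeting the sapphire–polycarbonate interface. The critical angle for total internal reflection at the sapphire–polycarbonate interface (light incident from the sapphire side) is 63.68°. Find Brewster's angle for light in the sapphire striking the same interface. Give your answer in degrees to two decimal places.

sin θ_c = n₂/n₁, so n₂/n₁ = sin 63.68° = 0.8963.
Brewster: tan θ_B = n₂/n₁ = 0.8963.
θ_B = arctan(0.8963) = 41.87°.

θ_B ≈ 41.87°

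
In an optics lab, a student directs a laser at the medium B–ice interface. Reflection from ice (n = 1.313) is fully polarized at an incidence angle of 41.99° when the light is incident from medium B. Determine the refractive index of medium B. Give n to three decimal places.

n ≈ 1.459

Full polarization of the reflected beam means tan θ_B = n₂/n₁, where n₁ is the incident medium (medium B).
n₁ = n₂ / tan θ_B = 1.313 / tan 41.99° = 1.459.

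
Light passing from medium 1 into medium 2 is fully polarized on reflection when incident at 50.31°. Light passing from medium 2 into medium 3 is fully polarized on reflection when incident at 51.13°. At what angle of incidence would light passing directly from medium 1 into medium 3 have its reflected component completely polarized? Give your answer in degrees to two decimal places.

Each Brewster angle gives a ratio: n₂/n₁ = tan 50.31° = 1.2049, n₃/n₂ = tan 51.13° = 1.2406.
So n₃/n₁ = (n₂/n₁)(n₃/n₂) = 1.2049 × 1.2406 = 1.4949.
θ_B(1→3) = arctan(1.4949) = 56.22°.

θ_B ≈ 56.22°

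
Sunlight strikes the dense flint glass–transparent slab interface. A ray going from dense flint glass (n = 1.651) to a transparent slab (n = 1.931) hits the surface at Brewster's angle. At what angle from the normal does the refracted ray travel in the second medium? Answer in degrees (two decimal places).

θ_B = arctan(n₂/n₁) = arctan(1.931/1.651) = 49.47°.
At Brewster's angle the reflected and refracted rays are perpendicular, so θ_t = 90° − θ_B = 90° − 49.47° = 40.53°.

θ_t ≈ 40.53°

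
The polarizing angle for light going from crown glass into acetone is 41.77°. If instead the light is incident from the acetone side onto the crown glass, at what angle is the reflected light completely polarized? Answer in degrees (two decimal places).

θ_B' ≈ 48.23°

tan θ_B' = n₁/n₂ = 1/tan θ_B, so θ_B' = 90° − θ_B.
θ_B' = 90° − 41.77° = 48.23°.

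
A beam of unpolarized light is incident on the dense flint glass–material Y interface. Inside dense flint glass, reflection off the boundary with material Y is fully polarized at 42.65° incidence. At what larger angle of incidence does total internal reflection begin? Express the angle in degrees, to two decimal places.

θ_c ≈ 67.10°

tan θ_B = n₂/n₁ = tan 42.65° = 0.9212.
Total internal reflection: sin θ_c = n₂/n₁ = 0.9212.
θ_c = arcsin(0.9212) = 67.10°.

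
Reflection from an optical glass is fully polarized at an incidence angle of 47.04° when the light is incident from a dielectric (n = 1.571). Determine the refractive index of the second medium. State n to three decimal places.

n ≈ 1.687

Brewster's law: tan θ_B = n₂/n₁ (light incident in a dielectric, refracted into an optical glass).
n₂ = n₁ tan θ_B = 1.571 × tan 47.04° = 1.687.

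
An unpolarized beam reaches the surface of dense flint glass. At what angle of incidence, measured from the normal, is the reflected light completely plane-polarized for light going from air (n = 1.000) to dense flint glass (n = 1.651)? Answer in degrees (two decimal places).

θ_B ≈ 58.80°

Brewster's condition: tan θ_B = n₂/n₁ = 1.651/1.000 = 1.6510.
θ_B = arctan(1.6510) = 58.80°.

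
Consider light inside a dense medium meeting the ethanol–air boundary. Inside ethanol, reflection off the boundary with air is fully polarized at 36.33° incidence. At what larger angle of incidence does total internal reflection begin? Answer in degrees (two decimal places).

θ_c ≈ 47.34°

n₂/n₁ = tan 36.33° = 0.7354; the critical angle satisfies sin θ_c = n₂/n₁.
θ_c = arcsin(0.7354) = 47.34°.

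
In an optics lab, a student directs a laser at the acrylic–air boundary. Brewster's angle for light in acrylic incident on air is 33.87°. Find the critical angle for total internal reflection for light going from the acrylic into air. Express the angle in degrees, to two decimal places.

θ_c ≈ 42.16°

From Brewster, n₂/n₁ = tan θ_B = tan 33.87° = 0.6712.
Then sin θ_c = n₂/n₁ = 0.6712, so θ_c = arcsin 0.6712 = 42.16°.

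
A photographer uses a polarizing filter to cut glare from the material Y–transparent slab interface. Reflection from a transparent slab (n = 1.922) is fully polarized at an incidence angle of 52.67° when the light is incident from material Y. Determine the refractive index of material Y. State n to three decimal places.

n ≈ 1.466

At Brewster's angle, tan θ_B = n₂/n₁ with n₁ on the incident side (material Y) and n₂ on the transmitted side (a transparent slab).
n₁ = n₂ / tan θ_B = 1.922 / tan 52.67° = 1.466.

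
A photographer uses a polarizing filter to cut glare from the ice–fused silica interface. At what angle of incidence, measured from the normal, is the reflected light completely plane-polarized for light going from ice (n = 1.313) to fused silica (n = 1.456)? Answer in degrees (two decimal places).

At Brewster's angle the reflected and refracted rays are perpendicular, which with Snell's law gives tan θ_B = n₂/n₁.
Brewster's condition: tan θ_B = n₂/n₁ = 1.456/1.313 = 1.1089.
So θ_B = arctan 1.1089 = 47.96°.

θ_B ≈ 47.96°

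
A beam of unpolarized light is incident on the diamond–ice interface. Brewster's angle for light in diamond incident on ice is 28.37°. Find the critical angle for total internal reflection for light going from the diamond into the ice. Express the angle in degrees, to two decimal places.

From Brewster, n₂/n₁ = tan θ_B = tan 28.37° = 0.5400.
Then sin θ_c = n₂/n₁ = 0.5400, so θ_c = arcsin 0.5400 = 32.69°.

θ_c ≈ 32.69°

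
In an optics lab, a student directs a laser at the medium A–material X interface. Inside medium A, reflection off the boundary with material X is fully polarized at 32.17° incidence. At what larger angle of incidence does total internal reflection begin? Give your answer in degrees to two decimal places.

θ_c ≈ 38.98°

n₂/n₁ = tan 32.17° = 0.6290; the critical angle satisfies sin θ_c = n₂/n₁.
θ_c = arcsin(0.6290) = 38.98°.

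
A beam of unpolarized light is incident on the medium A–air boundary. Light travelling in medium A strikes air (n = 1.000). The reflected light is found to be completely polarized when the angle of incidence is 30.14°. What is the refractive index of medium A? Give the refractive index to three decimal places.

At Brewster's angle, tan θ_B = n₂/n₁ with n₁ on the incident side (medium A) and n₂ on the transmitted side (air).
n₁ = n₂ / tan θ_B = 1.000 / tan 30.14° = 1.722.

n ≈ 1.722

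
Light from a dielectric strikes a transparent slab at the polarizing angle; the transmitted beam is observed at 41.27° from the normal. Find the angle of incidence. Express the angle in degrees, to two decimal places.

θ_B ≈ 48.73°

Since the reflected and refracted rays are at right angles at the polarizing angle, θ_B + θ_t = 90°.
θ_B = 90° − 41.27° = 48.73°.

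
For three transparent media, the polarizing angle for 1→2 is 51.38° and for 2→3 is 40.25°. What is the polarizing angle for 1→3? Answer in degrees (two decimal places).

Each Brewster angle gives a ratio: n₂/n₁ = tan 51.38° = 1.2518, n₃/n₂ = tan 40.25° = 0.8466.
n₃/n₁ = 1.0597. Then tan θ_B(1→3) = n₃/n₁, so θ_B(1→3) = arctan(1.0597) = 46.66°.

θ_B ≈ 46.66°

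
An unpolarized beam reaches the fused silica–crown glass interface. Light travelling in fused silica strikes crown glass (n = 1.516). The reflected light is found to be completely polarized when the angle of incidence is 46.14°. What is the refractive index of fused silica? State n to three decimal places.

n ≈ 1.457

Brewster's law: tan θ_B = n₂/n₁ (light incident in fused silica, refracted into crown glass).
n₁ = n₂ / tan θ_B = 1.516 / tan 46.14° = 1.457.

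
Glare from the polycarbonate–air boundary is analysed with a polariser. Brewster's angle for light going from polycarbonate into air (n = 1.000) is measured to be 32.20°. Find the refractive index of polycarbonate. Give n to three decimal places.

n ≈ 1.588

Full polarization of the reflected beam means tan θ_B = n₂/n₁, where n₁ is the incident medium (polycarbonate).
n₁ = n₂ / tan θ_B = 1.000 / tan 32.20° = 1.588.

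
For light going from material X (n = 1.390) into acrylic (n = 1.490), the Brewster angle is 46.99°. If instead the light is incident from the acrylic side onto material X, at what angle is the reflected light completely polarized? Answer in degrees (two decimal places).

θ_B' ≈ 43.01°

Reversing the direction swaps n₁ and n₂, so tan θ_B' = 1/tan θ_B and θ_B' = 90° − θ_B.
Hence θ_B' = 90° − 46.99° = 43.01°.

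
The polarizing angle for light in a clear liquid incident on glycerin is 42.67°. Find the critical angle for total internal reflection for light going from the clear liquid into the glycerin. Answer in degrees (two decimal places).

θ_c ≈ 67.19°

tan θ_B = n₂/n₁ = tan 42.67° = 0.9218.
Total internal reflection: sin θ_c = n₂/n₁ = 0.9218.
θ_c = arcsin(0.9218) = 67.19°.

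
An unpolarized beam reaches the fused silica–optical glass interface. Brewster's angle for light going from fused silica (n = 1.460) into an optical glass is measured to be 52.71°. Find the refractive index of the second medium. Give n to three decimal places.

n ≈ 1.917

Brewster's law: tan θ_B = n₂/n₁ (light incident in fused silica, refracted into an optical glass).
n₂ = n₁ tan θ_B = 1.460 × tan 52.71° = 1.917.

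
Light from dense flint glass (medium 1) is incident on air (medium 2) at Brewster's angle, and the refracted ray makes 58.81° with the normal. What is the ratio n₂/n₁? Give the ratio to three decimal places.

At Brewster incidence θ_B = 90° − θ_t = 90° − 58.81° = 31.19°.
tan θ_B = n₂/n₁, so n₂/n₁ = tan 31.19° = 0.605.

n₂/n₁ ≈ 0.605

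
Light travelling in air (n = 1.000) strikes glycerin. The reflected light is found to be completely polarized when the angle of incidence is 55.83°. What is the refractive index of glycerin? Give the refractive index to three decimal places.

n ≈ 1.473

Brewster's law: tan θ_B = n₂/n₁ (light incident in air, refracted into glycerin).
n₂ = n₁ tan θ_B = 1.000 × tan 55.83° = 1.473.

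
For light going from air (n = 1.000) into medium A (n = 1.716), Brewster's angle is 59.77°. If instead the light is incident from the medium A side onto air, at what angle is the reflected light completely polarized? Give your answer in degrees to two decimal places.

θ_B' ≈ 30.23°

Reversing the direction swaps n₁ and n₂, so tan θ_B' = 1/tan θ_B and θ_B' = 90° − θ_B.
Hence θ_B' = 90° − 59.77° = 30.23°.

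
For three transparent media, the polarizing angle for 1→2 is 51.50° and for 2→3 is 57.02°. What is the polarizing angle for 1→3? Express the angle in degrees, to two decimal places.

Each Brewster angle gives a ratio: n₂/n₁ = tan 51.50° = 1.2572, n₃/n₂ = tan 57.02° = 1.5410.
n₃/n₁ = 1.9374. Then tan θ_B(1→3) = n₃/n₁, so θ_B(1→3) = arctan(1.9374) = 62.70°.

θ_B ≈ 62.70°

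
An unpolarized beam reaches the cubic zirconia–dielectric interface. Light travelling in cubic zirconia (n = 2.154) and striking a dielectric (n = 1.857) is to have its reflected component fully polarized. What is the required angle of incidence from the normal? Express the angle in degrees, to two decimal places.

θ_B ≈ 40.77°

Here n₂/n₁ = 1.857/2.154 = 0.8621, and Brewster's law gives tan θ_B = n₂/n₁.
θ_B = arctan(0.8621) = 40.77°.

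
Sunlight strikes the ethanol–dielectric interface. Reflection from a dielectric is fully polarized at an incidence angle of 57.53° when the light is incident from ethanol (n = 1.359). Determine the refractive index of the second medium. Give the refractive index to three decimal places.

n ≈ 2.136

At Brewster's angle, tan θ_B = n₂/n₁ with n₁ on the incident side (ethanol) and n₂ on the transmitted side (a dielectric).
n₂ = n₁ tan θ_B = 1.359 × tan 57.53° = 2.136.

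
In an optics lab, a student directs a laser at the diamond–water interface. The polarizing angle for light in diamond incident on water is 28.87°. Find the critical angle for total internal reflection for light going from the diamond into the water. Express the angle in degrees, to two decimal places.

tan θ_B = n₂/n₁ = tan 28.87° = 0.5513.
Total internal reflection: sin θ_c = n₂/n₁ = 0.5513.
θ_c = arcsin(0.5513) = 33.46°.

θ_c ≈ 33.46°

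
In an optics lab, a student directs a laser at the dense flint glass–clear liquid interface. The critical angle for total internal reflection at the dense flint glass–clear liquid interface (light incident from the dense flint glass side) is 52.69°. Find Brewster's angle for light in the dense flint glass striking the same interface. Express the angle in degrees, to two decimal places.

θ_B ≈ 38.50°

At the critical angle sin θ_c = n₂/n₁, giving n₂/n₁ = sin 52.69° = 0.7954.
Then tan θ_B = n₂/n₁ = 0.7954, so θ_B = arctan 0.7954 = 38.50°.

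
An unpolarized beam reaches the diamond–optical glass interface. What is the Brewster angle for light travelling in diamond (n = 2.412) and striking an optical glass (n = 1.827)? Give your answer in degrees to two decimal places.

Brewster's condition: tan θ_B = n₂/n₁ = 1.827/2.412 = 0.7575.
So θ_B = arctan 0.7575 = 37.14°.

θ_B ≈ 37.14°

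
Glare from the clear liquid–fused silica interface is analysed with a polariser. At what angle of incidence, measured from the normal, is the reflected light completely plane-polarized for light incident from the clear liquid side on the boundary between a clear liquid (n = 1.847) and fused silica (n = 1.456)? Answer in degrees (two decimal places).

At Brewster's angle the reflected and refracted rays are perpendicular, which with Snell's law gives tan θ_B = n₂/n₁.
tan θ_B = n₂/n₁ = 1.456/1.847 = 0.7883.
So θ_B = arctan 0.7883 = 38.25°.

θ_B ≈ 38.25°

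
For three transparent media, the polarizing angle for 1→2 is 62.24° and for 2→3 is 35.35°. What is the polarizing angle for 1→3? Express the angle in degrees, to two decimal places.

tan θ_B(1→2) = n₂/n₁ = tan 62.24° = 1.8999.
tan θ_B(2→3) = n₃/n₂ = tan 35.35° = 0.7094.
n₃/n₁ = 1.3477. Then tan θ_B(1→3) = n₃/n₁, so θ_B(1→3) = arctan(1.3477) = 53.42°.

θ_B ≈ 53.42°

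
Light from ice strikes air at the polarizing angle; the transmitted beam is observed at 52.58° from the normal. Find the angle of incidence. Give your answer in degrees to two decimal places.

Since the reflected and refracted rays are at right angles at the polarizing angle, θ_B + θ_t = 90°.
θ_B = 90° − 52.58° = 37.42°.

θ_B ≈ 37.42°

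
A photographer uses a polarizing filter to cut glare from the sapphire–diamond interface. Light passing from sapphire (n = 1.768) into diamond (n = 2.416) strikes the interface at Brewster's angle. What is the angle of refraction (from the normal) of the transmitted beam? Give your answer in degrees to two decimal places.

tan θ_B = n₂/n₁ = 2.416/1.768 = 1.3665, so θ_B = 53.80°.
At Brewster's angle the reflected and refracted rays are perpendicular, so θ_t = 90° − θ_B = 90° − 53.80° = 36.20°.

θ_t ≈ 36.20°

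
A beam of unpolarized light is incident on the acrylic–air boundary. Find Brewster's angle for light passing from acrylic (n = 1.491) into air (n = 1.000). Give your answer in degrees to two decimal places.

θ_B ≈ 33.85°

Brewster's condition: tan θ_B = n₂/n₁ = 1.000/1.491 = 0.6707. Taking the arctangent, θ_B = 33.85°.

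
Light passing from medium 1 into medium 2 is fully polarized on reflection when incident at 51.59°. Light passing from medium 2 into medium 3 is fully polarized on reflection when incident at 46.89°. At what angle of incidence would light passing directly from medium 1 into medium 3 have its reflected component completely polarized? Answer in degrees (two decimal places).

tan θ_B(1→2) = n₂/n₁ = tan 51.59° = 1.2612.
tan θ_B(2→3) = n₃/n₂ = tan 46.89° = 1.0682.
So n₃/n₁ = (n₂/n₁)(n₃/n₂) = 1.2612 × 1.0682 = 1.3473.
θ_B(1→3) = arctan(1.3473) = 53.42°.

θ_B ≈ 53.42°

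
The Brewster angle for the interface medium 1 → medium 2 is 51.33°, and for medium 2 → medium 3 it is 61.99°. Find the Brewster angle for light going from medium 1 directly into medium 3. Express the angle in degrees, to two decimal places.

tan θ_B(1→2) = n₂/n₁ = tan 51.33° = 1.2495.
tan θ_B(2→3) = n₃/n₂ = tan 61.99° = 1.8799.
So n₃/n₁ = (n₂/n₁)(n₃/n₂) = 1.2495 × 1.8799 = 2.3491.
θ_B(1→3) = arctan(2.3491) = 66.94°.

θ_B ≈ 66.94°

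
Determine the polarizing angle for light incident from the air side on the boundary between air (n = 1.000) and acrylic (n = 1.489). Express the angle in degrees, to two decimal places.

The reflected p-component vanishes when tan θ_B = n₂/n₁.
Here n₂/n₁ = 1.489/1.000 = 1.4890, and Brewster's law gives tan θ_B = n₂/n₁.
So θ_B = arctan 1.4890 = 56.12°.

θ_B ≈ 56.12°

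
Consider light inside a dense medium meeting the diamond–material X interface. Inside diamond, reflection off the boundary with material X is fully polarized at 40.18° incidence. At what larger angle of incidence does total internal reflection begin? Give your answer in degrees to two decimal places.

n₂/n₁ = tan 40.18° = 0.8445; the critical angle satisfies sin θ_c = n₂/n₁.
θ_c = arcsin(0.8445) = 57.61°.

θ_c ≈ 57.61°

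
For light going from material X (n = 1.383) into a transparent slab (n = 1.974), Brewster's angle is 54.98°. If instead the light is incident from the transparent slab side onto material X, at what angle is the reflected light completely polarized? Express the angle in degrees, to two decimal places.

θ_B' ≈ 35.02°

Reversing the direction swaps n₁ and n₂, so tan θ_B' = 1/tan θ_B and θ_B' = 90° − θ_B.
Hence θ_B' = 90° − 54.98° = 35.02°.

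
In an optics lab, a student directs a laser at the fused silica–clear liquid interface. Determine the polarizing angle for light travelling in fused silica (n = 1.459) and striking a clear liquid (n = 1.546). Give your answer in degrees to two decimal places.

θ_B ≈ 46.66°

The reflected p-component vanishes when tan θ_B = n₂/n₁.
Brewster's condition: tan θ_B = n₂/n₁ = 1.546/1.459 = 1.0596.
So θ_B = arctan 1.0596 = 46.66°.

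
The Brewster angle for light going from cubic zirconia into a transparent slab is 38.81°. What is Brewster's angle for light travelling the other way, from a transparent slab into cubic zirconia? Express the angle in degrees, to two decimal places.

θ_B' ≈ 51.19°

The two Brewster angles are complementary: θ_B' = 90° − θ_B = 90° − 38.81° = 51.19°.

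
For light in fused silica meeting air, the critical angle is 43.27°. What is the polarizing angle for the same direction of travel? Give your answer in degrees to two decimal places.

θ_B ≈ 34.43°

n₂/n₁ = sin θ_c = sin 43.27° = 0.6854.
tan θ_B equals the same ratio, so θ_B = arctan(0.6854) = 34.43°.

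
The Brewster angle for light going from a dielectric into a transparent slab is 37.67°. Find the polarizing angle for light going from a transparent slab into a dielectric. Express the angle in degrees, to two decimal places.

The two Brewster angles are complementary: θ_B' = 90° − θ_B = 90° − 37.67° = 52.33°.

θ_B' ≈ 52.33°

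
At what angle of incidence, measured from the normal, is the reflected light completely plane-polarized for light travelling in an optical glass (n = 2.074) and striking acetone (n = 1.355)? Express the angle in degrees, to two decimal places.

The reflected p-component vanishes when tan θ_B = n₂/n₁.
Brewster's condition: tan θ_B = n₂/n₁ = 1.355/2.074 = 0.6533. Taking the arctangent, θ_B = 33.16°.

θ_B ≈ 33.16°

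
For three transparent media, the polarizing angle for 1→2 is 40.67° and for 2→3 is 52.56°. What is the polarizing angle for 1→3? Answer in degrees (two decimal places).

θ_B ≈ 48.30°

n₂/n₁ = tan 40.67° = 0.8592 and n₃/n₂ = tan 52.56° = 1.3061.
n₃/n₁ = 1.1222. Then tan θ_B(1→3) = n₃/n₁, so θ_B(1→3) = arctan(1.1222) = 48.30°.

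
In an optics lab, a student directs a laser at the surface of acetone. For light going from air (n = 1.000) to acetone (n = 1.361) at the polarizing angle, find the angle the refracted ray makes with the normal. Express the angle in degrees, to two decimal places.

θ_t ≈ 36.31°

First find Brewster's angle: tan θ_B = 1.361/1.000 = 1.3610, giving θ_B = 53.69°.
At Brewster's angle the reflected and refracted rays are perpendicular, so θ_t = 90° − θ_B = 90° − 53.69° = 36.31°.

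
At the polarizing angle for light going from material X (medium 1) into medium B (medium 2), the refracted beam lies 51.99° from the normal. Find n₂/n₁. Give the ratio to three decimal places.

n₂/n₁ ≈ 0.782

θ_B + θ_t = 90°, so θ_B = 90° − 51.99° = 38.01°.
tan θ_B = n₂/n₁, so n₂/n₁ = tan 38.01° = 0.782.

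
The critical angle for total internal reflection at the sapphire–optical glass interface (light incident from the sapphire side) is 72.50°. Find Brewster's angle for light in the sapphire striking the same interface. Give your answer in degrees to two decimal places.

sin θ_c = n₂/n₁, so n₂/n₁ = sin 72.50° = 0.9537.
Brewster: tan θ_B = n₂/n₁ = 0.9537.
θ_B = arctan(0.9537) = 43.64°.

θ_B ≈ 43.64°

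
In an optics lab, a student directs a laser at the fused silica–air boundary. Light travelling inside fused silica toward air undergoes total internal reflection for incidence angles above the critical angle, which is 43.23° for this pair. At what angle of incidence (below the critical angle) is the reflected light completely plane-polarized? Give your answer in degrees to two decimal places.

θ_B ≈ 34.41°

sin θ_c = n₂/n₁, so n₂/n₁ = sin 43.23° = 0.6849.
Brewster: tan θ_B = n₂/n₁ = 0.6849.
θ_B = arctan(0.6849) = 34.41°.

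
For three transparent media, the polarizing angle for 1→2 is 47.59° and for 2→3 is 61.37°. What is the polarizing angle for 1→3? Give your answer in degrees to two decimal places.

θ_B ≈ 63.50°

n₂/n₁ = tan 47.59° = 1.0948 and n₃/n₂ = tan 61.37° = 1.8318.
So n₃/n₁ = (n₂/n₁)(n₃/n₂) = 1.0948 × 1.8318 = 2.0054.
θ_B(1→3) = arctan(2.0054) = 63.50°.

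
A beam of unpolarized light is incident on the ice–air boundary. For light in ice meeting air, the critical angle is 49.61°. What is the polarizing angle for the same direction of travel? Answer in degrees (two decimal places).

sin θ_c = n₂/n₁, so n₂/n₁ = sin 49.61° = 0.7617.
Brewster: tan θ_B = n₂/n₁ = 0.7617.
θ_B = arctan(0.7617) = 37.29°.

θ_B ≈ 37.29°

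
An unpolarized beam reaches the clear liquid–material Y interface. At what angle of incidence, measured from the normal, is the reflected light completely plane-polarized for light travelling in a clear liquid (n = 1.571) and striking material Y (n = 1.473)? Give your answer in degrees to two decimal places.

θ_B ≈ 43.16°

At Brewster's angle the reflected and refracted rays are perpendicular, which with Snell's law gives tan θ_B = n₂/n₁.
Brewster's condition: tan θ_B = n₂/n₁ = 1.473/1.571 = 0.9376.
θ_B = arctan(0.9376) = 43.16°.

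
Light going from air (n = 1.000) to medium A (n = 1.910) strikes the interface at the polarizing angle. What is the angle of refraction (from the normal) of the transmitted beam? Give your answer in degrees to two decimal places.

θ_B = arctan(n₂/n₁) = arctan(1.910/1.000) = 62.37°.
Since θ_B + θ_t = 90° at Brewster incidence, θ_t = 90° − 62.37° = 27.63°.

θ_t ≈ 27.63°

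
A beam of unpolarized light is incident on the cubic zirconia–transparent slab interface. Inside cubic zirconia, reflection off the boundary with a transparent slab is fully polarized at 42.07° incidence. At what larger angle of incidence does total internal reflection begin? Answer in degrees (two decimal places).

tan θ_B = n₂/n₁ = tan 42.07° = 0.9026.
Total internal reflection: sin θ_c = n₂/n₁ = 0.9026.
θ_c = arcsin(0.9026) = 64.50°.

θ_c ≈ 64.50°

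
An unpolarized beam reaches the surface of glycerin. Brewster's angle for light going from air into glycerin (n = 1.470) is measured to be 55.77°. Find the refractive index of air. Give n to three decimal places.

n ≈ 1.000

Full polarization of the reflected beam means tan θ_B = n₂/n₁, where n₁ is the incident medium (air).
n₁ = n₂ / tan θ_B = 1.470 / tan 55.77° = 1.000.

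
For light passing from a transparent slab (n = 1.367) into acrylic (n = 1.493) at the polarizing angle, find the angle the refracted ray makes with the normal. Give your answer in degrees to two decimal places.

tan θ_B = n₂/n₁ = 1.493/1.367 = 1.0922, so θ_B = 47.52°.
Since θ_B + θ_t = 90° at Brewster incidence, θ_t = 90° − 47.52° = 42.48°.

θ_t ≈ 42.48°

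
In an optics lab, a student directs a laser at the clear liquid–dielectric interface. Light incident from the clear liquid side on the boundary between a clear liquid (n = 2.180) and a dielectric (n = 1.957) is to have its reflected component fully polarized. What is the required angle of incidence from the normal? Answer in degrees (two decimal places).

θ_B ≈ 41.91°

At Brewster's angle the reflected and refracted rays are perpendicular, which with Snell's law gives tan θ_B = n₂/n₁.
tan θ_B = n₂/n₁ = 1.957/2.180 = 0.8977.
θ_B = arctan(0.8977) = 41.91°.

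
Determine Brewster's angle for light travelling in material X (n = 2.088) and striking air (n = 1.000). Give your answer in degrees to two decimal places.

The reflected p-component vanishes when tan θ_B = n₂/n₁.
Brewster's condition: tan θ_B = n₂/n₁ = 1.000/2.088 = 0.4789.
θ_B = arctan(0.4789) = 25.59°.

θ_B ≈ 25.59°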